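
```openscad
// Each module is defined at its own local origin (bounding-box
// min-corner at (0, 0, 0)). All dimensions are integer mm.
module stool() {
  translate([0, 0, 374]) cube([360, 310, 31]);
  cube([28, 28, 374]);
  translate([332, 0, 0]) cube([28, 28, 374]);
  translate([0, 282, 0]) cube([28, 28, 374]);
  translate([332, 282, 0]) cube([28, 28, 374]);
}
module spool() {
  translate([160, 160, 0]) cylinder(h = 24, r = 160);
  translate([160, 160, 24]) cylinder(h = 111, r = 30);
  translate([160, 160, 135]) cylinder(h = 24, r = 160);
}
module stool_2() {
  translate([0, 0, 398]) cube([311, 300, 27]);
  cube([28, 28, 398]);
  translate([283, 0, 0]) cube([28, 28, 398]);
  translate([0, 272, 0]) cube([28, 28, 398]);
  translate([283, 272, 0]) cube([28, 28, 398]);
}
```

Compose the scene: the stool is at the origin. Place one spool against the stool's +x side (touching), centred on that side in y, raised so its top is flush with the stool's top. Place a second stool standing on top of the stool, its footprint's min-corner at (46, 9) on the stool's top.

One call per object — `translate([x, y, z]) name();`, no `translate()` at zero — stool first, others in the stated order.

stool();
translate([360, -5, 246]) spool();
translate([46, 9, 405]) stool_2();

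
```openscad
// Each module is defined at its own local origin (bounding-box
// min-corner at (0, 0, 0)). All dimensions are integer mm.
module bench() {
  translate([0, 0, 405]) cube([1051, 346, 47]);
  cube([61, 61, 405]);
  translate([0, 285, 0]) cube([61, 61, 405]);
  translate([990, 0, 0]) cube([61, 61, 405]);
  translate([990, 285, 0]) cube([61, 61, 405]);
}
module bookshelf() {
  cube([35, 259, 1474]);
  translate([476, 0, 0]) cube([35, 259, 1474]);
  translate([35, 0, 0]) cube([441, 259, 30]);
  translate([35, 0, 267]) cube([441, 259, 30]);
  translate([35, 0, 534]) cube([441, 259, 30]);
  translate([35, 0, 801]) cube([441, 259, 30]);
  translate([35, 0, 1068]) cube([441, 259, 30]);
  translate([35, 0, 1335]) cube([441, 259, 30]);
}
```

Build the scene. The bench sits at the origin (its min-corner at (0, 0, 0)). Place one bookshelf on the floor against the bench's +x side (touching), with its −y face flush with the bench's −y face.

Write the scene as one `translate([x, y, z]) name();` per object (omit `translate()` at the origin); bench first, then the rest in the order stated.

bench();
translate([1051, 0, 0]) bookshelf();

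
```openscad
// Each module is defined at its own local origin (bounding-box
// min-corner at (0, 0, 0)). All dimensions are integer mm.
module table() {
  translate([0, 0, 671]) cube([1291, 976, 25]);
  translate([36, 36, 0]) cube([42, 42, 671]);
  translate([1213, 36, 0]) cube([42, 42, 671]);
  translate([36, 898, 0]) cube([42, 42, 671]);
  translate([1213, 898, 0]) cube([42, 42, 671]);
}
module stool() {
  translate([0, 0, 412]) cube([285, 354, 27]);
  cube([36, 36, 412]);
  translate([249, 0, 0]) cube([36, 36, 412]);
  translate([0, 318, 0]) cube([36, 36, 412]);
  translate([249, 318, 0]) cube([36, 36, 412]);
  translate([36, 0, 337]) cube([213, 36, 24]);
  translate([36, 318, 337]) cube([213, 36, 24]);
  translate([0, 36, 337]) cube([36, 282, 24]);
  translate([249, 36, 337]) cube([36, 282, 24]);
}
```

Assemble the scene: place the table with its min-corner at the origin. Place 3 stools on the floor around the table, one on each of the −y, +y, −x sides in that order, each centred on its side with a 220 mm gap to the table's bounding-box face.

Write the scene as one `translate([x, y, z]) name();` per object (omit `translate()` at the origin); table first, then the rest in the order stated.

table();
translate([503, -574, 0]) stool();
translate([503, 1196, 0]) stool();
translate([-505, 311, 0]) stool();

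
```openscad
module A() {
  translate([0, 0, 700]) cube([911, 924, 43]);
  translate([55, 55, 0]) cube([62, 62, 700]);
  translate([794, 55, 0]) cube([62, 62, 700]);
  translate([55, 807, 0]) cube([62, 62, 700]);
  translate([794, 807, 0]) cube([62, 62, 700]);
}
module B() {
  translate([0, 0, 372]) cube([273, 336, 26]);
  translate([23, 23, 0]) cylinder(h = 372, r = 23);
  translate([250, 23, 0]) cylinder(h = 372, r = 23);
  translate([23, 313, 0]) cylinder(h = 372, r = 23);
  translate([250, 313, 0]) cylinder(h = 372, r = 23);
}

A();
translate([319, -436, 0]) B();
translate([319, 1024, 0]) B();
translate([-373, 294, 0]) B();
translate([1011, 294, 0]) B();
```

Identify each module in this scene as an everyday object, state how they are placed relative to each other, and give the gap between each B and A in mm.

A is a table. B is a stool. Four stools sit around the table at the −y, +y, −x, +x sides. The gap between each stool and the table is 100 mm.

Each stool's nearest face is 100 mm from the table's bounding box.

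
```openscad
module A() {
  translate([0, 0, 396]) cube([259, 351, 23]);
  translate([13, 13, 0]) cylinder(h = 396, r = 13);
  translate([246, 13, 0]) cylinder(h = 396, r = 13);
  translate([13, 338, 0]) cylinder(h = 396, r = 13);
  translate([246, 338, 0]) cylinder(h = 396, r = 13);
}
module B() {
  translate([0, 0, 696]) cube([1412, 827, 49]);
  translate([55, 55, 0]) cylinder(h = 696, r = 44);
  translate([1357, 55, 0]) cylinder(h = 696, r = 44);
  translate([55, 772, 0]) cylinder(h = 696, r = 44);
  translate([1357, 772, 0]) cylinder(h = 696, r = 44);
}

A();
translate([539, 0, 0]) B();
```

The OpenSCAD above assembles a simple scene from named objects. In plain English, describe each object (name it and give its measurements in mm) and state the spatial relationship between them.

A is a four-legged stool. The seat is 259×351 mm, 23 mm thick, top at z = 419 mm. It stands on four round legs, each 26 mm in diameter, from z = 0 to the seat underside, each leg's axis is inset half a diameter from the nearest pair of seat edges (so the leg's bounding box is flush with the corner).

B is a table: top 1412 mm (x) × 827 mm (y), 49 mm thick, upper face at z = 745 mm, on four round legs of 88 mm diameter, each leg's bounding box inset 11 mm from the nearest pair of top edges, running from z = 0 to the bottom of the top.

The table is on the floor beside the stool on its +x side.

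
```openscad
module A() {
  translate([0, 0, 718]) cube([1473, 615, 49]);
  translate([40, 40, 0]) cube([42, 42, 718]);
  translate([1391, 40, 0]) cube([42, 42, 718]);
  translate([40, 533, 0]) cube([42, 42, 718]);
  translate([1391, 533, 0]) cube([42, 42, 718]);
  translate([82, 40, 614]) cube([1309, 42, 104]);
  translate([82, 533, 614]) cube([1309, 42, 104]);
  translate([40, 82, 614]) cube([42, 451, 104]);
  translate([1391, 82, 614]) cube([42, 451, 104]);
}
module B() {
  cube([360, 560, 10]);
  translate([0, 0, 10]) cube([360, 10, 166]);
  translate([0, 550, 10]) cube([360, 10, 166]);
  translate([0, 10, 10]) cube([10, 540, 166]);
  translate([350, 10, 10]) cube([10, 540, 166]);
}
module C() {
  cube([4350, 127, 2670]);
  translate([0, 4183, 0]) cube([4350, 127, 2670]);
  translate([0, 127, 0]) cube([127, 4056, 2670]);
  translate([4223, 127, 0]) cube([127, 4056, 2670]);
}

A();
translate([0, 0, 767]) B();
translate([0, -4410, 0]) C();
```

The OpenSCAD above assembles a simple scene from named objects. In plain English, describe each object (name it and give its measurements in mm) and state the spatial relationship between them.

A is a table: top 1473 mm (x) × 615 mm (y), 49 mm thick, upper face at z = 767 mm, on four 42×42 mm square legs, each inset 40 mm from the nearest pair of top edges, running from z = 0 to the bottom of the top. Four apron rails, 42 mm thick and 104 mm tall, run between adjacent legs with their top edges flush with the underside of the top and their outer faces flush with the legs' outer faces.

B is an open-topped rectangular box: outside dimensions 360×560×176 mm, with a uniform wall and base thickness of 10 mm. The base is a full 360×560 slab on the floor; four walls sit on top of the base. The front and back walls (the −y and +y sides) span the full width; the two side walls fit between them.

C is the wall frame of a small rectangular building: four walls, each 2670 mm tall and 127 mm thick, enclosing a footprint 4350 mm (x) by 4310 mm (y) outside-to-outside, with no floor or roof. The front and back walls (the −y and +y sides) span the full width; the two side walls fit between them.

The open box is on top of the table. The house frame is on the floor beside the table on its −y side.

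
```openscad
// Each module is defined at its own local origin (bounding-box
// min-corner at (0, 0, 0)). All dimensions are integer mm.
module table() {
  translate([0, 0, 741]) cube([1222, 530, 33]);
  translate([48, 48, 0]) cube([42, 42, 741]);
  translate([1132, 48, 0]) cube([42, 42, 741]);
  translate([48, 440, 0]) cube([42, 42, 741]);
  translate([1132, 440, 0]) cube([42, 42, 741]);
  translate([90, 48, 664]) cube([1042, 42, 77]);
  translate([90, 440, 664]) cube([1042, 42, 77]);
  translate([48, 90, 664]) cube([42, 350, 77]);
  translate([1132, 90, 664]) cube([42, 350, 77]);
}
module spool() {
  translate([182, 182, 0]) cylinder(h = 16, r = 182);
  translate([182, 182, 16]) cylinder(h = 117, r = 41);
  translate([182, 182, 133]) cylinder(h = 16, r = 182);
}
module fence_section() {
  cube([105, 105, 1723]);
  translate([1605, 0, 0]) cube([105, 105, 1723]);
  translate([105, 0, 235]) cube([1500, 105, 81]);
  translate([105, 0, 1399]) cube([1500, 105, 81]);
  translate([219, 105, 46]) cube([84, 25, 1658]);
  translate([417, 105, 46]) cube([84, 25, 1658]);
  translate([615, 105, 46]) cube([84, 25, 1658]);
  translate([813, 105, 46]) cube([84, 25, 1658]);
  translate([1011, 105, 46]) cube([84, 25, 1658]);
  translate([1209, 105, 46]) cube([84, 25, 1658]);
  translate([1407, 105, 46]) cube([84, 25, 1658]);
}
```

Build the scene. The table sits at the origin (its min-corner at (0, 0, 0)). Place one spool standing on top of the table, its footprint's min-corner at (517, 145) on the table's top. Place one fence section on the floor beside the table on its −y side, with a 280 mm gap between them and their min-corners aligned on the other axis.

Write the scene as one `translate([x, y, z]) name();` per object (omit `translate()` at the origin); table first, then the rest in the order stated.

table();
translate([517, 145, 774]) spool();
translate([0, -410, 0]) fence_section();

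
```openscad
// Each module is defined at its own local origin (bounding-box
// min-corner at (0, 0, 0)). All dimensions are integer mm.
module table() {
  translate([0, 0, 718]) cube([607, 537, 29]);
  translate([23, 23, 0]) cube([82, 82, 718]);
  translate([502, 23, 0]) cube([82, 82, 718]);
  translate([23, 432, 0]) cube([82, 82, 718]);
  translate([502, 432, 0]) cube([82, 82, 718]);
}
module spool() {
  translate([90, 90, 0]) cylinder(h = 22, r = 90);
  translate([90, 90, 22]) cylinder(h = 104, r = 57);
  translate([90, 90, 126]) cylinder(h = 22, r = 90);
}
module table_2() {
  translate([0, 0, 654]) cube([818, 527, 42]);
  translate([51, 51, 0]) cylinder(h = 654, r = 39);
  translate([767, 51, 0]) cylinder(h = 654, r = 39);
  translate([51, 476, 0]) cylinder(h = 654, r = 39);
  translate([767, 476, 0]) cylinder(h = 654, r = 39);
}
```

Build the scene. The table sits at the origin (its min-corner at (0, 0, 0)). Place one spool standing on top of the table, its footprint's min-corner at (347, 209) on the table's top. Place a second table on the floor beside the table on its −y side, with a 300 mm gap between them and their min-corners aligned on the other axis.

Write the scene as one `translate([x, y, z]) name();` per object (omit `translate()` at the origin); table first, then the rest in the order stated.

table();
translate([347, 209, 747]) spool();
translate([0, -827, 0]) table_2();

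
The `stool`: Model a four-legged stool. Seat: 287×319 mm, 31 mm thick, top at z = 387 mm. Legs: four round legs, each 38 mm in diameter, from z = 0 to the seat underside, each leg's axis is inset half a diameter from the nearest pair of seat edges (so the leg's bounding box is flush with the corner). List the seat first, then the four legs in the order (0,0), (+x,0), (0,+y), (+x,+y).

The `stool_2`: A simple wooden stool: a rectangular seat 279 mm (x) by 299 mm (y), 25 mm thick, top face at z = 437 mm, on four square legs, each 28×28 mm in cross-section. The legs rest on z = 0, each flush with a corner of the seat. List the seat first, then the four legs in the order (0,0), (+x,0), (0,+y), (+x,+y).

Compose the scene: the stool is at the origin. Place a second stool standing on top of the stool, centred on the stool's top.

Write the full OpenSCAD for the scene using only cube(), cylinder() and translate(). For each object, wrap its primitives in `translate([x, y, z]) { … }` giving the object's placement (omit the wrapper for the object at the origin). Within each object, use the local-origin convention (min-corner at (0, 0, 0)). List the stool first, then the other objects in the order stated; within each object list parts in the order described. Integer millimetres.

translate([0, 0, 356]) cube([287, 319, 31]);
translate([19, 19, 0]) cylinder(h = 356, r = 19);
translate([268, 19, 0]) cylinder(h = 356, r = 19);
translate([19, 300, 0]) cylinder(h = 356, r = 19);
translate([268, 300, 0]) cylinder(h = 356, r = 19);
translate([4, 10, 387]) {
  translate([0, 0, 412]) cube([279, 299, 25]);
  cube([28, 28, 412]);
  translate([251, 0, 0]) cube([28, 28, 412]);
  translate([0, 271, 0]) cube([28, 28, 412]);
  translate([251, 271, 0]) cube([28, 28, 412]);
}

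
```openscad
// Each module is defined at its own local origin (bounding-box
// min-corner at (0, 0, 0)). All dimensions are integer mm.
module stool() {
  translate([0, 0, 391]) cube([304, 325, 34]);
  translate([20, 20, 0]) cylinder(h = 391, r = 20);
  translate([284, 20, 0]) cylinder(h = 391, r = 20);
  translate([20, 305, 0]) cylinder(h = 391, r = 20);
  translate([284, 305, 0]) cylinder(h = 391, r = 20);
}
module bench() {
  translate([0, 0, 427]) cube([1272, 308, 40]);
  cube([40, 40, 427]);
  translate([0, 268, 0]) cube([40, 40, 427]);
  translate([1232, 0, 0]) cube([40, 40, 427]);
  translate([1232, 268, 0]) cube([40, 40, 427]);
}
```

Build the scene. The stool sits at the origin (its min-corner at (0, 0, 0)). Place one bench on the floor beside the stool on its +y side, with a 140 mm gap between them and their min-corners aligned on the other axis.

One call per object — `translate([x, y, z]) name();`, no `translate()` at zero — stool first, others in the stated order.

stool();
translate([0, 465, 0]) bench();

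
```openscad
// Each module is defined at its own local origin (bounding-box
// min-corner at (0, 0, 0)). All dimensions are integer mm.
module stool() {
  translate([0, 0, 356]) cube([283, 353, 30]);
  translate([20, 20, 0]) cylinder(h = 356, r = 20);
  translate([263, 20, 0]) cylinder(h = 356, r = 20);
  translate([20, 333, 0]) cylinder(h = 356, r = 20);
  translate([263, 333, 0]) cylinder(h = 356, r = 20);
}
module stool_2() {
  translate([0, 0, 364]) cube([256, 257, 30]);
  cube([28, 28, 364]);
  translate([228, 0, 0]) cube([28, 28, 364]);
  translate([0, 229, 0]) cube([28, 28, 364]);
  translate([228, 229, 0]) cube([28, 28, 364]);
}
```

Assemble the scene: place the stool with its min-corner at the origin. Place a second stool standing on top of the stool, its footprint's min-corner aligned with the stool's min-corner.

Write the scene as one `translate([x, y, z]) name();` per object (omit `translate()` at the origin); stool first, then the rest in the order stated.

stool();
translate([0, 0, 386]) stool_2();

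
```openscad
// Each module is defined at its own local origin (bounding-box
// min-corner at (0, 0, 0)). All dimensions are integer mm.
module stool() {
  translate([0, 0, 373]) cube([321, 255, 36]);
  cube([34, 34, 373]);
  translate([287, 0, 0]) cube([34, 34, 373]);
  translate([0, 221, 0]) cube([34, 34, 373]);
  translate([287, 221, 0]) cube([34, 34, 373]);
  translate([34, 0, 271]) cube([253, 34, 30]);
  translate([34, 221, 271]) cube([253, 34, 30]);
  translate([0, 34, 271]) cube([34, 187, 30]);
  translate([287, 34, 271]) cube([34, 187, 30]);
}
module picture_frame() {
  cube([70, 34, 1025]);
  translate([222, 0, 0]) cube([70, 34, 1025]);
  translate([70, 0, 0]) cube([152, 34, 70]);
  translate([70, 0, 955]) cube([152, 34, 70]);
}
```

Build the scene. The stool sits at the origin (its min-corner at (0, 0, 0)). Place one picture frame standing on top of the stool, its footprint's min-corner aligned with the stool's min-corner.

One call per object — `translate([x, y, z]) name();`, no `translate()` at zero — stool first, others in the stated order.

stool();
translate([0, 0, 409]) picture_frame();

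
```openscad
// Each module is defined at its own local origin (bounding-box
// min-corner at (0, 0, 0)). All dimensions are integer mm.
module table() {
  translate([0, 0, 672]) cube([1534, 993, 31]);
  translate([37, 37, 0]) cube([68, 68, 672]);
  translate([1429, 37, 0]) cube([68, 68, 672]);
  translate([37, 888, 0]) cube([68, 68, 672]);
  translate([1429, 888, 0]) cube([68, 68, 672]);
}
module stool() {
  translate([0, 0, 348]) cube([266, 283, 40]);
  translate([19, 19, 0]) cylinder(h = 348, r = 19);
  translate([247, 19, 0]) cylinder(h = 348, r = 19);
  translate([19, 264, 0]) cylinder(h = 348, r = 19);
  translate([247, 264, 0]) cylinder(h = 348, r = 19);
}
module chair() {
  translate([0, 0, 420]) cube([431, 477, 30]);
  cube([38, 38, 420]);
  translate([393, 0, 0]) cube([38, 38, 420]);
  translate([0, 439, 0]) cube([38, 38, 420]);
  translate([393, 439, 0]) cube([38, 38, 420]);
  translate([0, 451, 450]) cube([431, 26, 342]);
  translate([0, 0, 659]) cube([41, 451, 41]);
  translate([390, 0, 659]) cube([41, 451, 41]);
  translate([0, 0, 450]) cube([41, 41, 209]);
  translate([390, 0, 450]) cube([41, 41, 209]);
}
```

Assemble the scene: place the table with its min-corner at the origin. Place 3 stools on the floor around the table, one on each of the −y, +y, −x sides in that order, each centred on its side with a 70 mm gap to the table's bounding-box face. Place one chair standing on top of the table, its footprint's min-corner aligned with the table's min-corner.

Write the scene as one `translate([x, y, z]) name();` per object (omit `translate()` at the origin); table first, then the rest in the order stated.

table();
translate([634, -353, 0]) stool();
translate([634, 1063, 0]) stool();
translate([-336, 355, 0]) stool();
translate([0, 0, 703]) chair();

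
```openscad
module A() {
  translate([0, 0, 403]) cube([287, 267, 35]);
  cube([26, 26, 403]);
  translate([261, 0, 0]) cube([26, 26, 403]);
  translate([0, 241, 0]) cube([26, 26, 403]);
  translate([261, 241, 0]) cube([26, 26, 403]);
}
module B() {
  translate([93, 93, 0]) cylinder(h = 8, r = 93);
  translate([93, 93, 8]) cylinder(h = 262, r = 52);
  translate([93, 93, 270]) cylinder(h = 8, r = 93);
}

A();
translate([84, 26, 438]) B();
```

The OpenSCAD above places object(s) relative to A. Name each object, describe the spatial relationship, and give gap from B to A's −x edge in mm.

A is a stool. B is a spool. The spool is on top of the stool. The gap from the spool to the stool's −x edge is 84 mm.

The spool's min-x is at 84; the stool's min-x is 0; gap = 84 mm.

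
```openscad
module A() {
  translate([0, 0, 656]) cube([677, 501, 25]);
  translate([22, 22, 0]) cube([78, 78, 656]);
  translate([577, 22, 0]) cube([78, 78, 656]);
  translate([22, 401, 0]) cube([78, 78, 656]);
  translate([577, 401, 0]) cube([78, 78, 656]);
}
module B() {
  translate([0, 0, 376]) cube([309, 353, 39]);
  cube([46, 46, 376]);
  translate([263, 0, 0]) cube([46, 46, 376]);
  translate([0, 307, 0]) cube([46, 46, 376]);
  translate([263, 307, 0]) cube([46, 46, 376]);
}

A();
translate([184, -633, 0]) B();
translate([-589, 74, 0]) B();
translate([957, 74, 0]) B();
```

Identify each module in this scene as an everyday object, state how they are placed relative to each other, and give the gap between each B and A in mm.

A is a table. B is a stool. Three stools sit around the table at the −y, −x, +x sides. The gap between each stool and the table is 280 mm.

Each stool's nearest face is 280 mm from the table's bounding box.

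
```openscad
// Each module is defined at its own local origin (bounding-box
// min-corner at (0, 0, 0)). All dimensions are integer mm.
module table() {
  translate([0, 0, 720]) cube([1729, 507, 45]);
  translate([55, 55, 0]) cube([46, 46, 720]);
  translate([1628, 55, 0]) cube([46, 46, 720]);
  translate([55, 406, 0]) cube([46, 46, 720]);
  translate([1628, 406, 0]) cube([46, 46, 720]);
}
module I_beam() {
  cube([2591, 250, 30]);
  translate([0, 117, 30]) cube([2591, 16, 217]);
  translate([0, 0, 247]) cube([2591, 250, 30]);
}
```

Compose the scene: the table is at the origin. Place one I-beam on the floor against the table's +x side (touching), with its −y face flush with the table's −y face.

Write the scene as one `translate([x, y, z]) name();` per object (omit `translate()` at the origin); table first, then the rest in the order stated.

table();
translate([1729, 0, 0]) I_beam();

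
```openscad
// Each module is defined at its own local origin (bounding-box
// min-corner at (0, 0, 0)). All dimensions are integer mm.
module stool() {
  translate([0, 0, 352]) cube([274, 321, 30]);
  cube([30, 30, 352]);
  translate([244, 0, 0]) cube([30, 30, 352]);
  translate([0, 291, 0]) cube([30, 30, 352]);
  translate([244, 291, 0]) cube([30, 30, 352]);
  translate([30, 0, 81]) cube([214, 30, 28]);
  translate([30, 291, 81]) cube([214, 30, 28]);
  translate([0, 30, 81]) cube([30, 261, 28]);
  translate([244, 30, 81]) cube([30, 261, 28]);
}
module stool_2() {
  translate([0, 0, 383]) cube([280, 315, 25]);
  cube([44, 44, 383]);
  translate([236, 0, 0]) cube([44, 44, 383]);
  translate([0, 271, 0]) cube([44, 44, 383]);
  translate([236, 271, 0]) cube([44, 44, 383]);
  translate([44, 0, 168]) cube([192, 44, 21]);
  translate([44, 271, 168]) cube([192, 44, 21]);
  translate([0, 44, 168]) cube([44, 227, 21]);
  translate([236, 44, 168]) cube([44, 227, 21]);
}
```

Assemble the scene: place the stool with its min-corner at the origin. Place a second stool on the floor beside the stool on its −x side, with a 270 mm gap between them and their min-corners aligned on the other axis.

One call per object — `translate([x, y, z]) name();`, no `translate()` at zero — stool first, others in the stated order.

stool();
translate([-550, 0, 0]) stool_2();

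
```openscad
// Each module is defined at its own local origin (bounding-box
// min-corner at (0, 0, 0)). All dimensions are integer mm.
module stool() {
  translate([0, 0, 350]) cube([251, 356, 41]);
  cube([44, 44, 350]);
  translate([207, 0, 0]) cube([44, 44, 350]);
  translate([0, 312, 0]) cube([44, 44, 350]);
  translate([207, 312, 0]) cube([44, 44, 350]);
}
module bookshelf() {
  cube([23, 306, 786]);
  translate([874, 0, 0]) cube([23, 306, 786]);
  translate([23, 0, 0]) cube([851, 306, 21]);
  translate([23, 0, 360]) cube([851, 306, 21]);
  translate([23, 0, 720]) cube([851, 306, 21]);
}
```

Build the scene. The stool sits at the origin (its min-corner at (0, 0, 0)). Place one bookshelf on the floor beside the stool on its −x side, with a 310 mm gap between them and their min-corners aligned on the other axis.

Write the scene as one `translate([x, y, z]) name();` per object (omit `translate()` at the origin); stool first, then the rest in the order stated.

stool();
translate([-1207, 0, 0]) bookshelf();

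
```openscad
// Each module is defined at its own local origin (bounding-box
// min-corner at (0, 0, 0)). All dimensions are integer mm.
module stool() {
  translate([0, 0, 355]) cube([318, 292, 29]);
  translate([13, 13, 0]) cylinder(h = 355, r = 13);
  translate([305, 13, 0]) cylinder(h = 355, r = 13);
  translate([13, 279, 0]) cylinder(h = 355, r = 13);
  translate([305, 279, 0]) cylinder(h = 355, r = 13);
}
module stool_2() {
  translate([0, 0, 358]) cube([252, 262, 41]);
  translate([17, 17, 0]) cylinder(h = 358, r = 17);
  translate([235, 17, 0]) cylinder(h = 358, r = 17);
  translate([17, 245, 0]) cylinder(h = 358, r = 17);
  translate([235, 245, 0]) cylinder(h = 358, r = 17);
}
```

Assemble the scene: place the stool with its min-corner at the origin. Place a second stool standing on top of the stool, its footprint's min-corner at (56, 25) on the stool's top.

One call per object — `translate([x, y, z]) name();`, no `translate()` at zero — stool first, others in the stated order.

stool();
translate([56, 25, 384]) stool_2();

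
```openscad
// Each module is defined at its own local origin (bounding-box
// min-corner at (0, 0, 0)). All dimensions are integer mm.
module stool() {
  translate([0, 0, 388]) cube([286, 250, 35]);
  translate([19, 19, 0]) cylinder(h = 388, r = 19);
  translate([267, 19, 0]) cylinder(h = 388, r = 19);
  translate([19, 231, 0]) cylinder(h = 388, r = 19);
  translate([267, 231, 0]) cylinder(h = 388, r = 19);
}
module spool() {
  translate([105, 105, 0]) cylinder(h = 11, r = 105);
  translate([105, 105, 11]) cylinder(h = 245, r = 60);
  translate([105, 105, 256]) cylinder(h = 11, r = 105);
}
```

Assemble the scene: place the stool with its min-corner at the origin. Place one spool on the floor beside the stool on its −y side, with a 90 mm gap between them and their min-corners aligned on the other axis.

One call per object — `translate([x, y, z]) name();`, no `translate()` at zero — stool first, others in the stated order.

stool();
translate([0, -300, 0]) spool();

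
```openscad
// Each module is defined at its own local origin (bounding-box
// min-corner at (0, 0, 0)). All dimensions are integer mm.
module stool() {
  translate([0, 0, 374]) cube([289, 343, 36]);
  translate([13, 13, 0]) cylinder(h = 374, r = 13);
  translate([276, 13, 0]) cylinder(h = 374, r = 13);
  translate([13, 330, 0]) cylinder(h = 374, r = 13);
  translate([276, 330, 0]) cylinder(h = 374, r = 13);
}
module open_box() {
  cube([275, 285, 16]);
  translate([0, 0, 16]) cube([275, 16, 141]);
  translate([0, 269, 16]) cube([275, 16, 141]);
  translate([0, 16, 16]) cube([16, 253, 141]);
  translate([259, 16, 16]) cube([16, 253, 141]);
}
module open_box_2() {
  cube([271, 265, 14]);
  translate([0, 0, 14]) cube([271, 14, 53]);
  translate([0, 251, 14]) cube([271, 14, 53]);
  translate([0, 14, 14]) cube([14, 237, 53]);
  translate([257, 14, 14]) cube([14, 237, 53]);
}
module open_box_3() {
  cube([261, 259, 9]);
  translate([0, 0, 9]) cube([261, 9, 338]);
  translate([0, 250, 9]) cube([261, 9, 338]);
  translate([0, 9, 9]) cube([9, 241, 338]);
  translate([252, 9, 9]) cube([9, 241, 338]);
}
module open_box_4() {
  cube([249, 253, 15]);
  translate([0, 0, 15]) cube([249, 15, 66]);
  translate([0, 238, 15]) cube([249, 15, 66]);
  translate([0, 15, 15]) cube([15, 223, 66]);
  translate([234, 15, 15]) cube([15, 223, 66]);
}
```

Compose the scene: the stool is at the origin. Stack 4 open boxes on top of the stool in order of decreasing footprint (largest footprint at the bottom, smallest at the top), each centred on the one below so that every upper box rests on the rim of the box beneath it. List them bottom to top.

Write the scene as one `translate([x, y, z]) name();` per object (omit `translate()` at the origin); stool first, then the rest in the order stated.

stool();
translate([7, 29, 410]) open_box();
translate([9, 39, 567]) open_box_2();
translate([14, 42, 634]) open_box_3();
translate([20, 45, 981]) open_box_4();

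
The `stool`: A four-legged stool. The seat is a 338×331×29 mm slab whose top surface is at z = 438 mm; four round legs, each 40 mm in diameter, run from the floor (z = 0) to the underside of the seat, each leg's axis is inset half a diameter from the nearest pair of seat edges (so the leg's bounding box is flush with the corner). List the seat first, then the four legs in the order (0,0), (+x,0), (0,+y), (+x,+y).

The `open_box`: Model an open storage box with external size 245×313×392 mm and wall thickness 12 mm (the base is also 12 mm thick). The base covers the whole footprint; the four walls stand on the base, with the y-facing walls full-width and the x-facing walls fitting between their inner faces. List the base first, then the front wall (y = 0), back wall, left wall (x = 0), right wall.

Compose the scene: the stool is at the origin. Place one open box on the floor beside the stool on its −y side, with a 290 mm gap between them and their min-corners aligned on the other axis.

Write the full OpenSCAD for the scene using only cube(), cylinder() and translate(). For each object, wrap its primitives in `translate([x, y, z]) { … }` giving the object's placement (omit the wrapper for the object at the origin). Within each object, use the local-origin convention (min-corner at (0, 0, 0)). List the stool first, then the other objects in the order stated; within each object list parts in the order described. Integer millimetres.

translate([0, 0, 409]) cube([338, 331, 29]);
translate([20, 20, 0]) cylinder(h = 409, r = 20);
translate([318, 20, 0]) cylinder(h = 409, r = 20);
translate([20, 311, 0]) cylinder(h = 409, r = 20);
translate([318, 311, 0]) cylinder(h = 409, r = 20);
translate([0, -603, 0]) {
  cube([245, 313, 12]);
  translate([0, 0, 12]) cube([245, 12, 380]);
  translate([0, 301, 12]) cube([245, 12, 380]);
  translate([0, 12, 12]) cube([12, 289, 380]);
  translate([233, 12, 12]) cube([12, 289, 380]);
}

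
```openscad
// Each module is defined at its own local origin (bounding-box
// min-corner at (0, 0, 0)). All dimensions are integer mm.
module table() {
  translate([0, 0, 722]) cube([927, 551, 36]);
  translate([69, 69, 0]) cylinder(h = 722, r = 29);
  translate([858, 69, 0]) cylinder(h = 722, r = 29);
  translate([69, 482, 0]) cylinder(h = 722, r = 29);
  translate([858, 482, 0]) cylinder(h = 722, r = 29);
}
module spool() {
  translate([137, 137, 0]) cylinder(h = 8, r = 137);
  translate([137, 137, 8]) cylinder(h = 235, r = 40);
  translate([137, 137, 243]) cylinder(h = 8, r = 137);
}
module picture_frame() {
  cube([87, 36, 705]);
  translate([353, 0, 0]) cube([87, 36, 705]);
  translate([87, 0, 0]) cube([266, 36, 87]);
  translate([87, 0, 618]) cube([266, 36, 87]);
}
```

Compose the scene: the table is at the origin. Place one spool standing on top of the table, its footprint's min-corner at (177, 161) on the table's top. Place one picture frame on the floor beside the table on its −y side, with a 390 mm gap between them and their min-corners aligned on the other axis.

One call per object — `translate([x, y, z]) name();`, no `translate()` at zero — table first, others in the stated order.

table();
translate([177, 161, 758]) spool();
translate([0, -426, 0]) picture_frame();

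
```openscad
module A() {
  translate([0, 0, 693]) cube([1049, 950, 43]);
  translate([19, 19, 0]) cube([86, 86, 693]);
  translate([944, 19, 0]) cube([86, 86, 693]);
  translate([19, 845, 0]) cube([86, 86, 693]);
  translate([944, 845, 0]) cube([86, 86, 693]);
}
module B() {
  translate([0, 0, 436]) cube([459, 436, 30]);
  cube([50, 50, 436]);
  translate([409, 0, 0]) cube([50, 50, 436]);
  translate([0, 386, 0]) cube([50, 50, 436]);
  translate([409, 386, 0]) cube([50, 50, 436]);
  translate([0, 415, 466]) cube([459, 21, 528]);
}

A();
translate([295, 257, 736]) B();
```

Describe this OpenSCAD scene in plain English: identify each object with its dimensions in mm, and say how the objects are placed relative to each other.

A is a rectangular dining table. The top is 1049×950×43 mm with its upper surface at z = 736 mm. It stands on four 86×86 mm square legs, each inset 19 mm from the nearest pair of top edges, running from the floor to the underside of the top.

B is a chair. The seat is a 459×436×30 mm slab with its top at z = 466 mm, on four 50×50 mm corner legs (flush with the seat edges, standing on z = 0). A flat backrest 21 mm thick, 528 mm tall, spans the full seat width and rises from the seat top along its +y edge, rear face flush with the rear of the seat.

The chair is on top of the table, centred.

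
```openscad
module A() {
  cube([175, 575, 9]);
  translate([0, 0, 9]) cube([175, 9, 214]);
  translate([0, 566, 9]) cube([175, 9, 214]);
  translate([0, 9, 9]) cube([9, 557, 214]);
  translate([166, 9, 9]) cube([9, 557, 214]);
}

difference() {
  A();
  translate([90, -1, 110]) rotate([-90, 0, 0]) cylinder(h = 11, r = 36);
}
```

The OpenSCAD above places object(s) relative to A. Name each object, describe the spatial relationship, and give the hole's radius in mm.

A is an open box. The open box has a circular hole through its front wall. The hole's radius is 36 mm.

The subtracted cylinder has r = 36 mm.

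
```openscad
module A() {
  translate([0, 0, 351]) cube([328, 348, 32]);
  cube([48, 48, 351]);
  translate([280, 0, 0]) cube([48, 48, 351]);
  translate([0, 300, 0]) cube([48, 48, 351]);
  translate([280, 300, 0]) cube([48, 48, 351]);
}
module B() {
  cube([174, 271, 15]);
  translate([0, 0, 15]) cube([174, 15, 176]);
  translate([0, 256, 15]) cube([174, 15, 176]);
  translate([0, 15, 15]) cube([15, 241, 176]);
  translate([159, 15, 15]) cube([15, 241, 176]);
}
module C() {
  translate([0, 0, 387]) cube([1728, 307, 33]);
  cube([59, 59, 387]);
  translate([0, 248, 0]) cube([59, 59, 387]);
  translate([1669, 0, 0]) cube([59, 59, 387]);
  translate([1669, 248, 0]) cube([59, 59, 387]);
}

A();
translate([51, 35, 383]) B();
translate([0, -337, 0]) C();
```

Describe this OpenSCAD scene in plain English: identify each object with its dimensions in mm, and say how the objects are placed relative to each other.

A is a simple wooden stool: a rectangular seat 328 mm (x) by 348 mm (y), 32 mm thick, top face at z = 383 mm, on four square legs, each 48×48 mm in cross-section. The legs rest on z = 0, each flush with a corner of the seat.

B is an open storage box with external size 174×271×191 mm and wall thickness 15 mm (the base is also 15 mm thick). The base covers the whole footprint; the four walls stand on the base, with the y-facing walls full-width and the x-facing walls fitting between their inner faces.

C is a long wooden bench with a 1728 mm (x) × 307 mm (y) seat, 33 mm thick, its top surface 420 mm above the floor. Four 59 mm square legs at the seat corners, flush with the edges, run from z = 0 to the seat underside.

The open box is on top of the stool. The bench is on the floor beside the stool on its −y side.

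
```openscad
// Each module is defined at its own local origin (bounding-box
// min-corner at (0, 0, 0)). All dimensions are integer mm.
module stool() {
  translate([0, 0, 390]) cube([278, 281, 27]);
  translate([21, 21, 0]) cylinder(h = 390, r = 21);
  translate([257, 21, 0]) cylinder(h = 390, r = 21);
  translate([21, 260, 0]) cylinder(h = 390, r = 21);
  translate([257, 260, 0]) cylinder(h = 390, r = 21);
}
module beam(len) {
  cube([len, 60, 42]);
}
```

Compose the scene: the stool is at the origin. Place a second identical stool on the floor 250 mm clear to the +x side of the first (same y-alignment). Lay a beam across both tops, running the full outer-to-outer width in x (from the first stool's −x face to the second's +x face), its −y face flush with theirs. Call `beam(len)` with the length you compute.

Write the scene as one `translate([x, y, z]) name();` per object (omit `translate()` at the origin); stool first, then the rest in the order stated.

stool();
translate([528, 0, 0]) stool();
translate([0, 0, 417]) beam(806);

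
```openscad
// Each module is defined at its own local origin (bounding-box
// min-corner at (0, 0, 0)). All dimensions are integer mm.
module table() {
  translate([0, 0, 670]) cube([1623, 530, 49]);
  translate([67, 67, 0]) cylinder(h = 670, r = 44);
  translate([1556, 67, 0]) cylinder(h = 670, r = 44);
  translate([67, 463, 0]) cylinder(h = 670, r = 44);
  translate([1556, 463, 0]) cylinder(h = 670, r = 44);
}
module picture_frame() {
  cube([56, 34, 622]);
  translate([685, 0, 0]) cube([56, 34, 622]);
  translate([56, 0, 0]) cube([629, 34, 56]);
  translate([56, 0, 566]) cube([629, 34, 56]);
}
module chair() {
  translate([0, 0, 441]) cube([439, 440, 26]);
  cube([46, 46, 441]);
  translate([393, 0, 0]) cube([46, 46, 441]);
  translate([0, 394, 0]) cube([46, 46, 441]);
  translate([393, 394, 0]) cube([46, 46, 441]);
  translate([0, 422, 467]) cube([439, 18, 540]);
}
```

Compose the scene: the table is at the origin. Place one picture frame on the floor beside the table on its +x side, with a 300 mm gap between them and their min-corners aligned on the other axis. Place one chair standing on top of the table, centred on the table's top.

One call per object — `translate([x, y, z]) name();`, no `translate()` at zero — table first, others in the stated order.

table();
translate([1923, 0, 0]) picture_frame();
translate([592, 45, 719]) chair();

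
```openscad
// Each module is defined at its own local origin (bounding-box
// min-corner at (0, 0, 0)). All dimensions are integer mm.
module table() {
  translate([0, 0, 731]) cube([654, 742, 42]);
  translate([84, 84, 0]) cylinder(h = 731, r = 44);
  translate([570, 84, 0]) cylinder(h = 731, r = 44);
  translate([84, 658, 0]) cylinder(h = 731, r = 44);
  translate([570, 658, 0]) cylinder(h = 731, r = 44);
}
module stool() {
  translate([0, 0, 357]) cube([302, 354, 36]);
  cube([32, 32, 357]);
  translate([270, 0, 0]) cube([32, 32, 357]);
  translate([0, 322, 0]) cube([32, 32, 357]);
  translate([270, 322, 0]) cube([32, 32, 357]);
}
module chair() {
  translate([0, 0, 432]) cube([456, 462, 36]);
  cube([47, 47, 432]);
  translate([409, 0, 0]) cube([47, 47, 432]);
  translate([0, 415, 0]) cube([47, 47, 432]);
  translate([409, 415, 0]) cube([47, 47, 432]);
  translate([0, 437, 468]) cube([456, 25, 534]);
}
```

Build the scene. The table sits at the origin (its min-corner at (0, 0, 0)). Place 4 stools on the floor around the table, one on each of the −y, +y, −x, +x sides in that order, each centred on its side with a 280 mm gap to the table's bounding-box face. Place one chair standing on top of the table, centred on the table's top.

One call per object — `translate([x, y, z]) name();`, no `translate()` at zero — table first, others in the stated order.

table();
translate([176, -634, 0]) stool();
translate([176, 1022, 0]) stool();
translate([-582, 194, 0]) stool();
translate([934, 194, 0]) stool();
translate([99, 140, 773]) chair();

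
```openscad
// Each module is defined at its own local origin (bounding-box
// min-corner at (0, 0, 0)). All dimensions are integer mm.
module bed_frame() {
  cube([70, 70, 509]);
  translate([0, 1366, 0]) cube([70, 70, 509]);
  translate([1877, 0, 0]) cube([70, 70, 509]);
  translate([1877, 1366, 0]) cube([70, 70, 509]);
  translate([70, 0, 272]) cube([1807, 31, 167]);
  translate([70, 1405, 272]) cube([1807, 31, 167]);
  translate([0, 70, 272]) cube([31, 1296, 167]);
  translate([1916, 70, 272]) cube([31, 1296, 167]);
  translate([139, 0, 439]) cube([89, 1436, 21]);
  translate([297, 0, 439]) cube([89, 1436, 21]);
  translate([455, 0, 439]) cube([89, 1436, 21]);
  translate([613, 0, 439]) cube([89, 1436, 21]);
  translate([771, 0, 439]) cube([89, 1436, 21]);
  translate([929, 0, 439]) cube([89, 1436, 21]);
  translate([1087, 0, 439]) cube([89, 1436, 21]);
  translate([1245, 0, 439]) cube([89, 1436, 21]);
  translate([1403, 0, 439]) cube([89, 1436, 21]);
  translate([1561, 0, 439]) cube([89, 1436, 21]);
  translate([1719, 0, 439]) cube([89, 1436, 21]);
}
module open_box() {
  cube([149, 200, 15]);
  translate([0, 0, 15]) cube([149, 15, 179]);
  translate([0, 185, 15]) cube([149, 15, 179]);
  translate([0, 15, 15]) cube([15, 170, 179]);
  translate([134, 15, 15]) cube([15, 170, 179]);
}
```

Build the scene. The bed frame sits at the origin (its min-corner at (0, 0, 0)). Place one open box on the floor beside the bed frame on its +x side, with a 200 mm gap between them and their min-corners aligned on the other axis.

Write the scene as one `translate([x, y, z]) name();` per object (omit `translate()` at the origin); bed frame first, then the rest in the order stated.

bed_frame();
translate([2147, 0, 0]) open_box();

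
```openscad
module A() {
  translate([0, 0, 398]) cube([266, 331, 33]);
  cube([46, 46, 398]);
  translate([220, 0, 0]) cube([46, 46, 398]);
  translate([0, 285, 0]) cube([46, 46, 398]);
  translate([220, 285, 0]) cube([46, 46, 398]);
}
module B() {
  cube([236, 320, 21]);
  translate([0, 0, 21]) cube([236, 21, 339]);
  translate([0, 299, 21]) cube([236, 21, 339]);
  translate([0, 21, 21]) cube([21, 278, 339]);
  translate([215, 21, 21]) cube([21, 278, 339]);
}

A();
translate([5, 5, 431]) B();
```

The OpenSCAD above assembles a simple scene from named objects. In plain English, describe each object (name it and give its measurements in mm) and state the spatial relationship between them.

A is a simple wooden stool: a rectangular seat 266 mm (x) by 331 mm (y), 33 mm thick, top face at z = 431 mm, on four square legs, each 46×46 mm in cross-section. The legs rest on z = 0, each flush with a corner of the seat.

B is an open-topped rectangular box: outside dimensions 236×320×360 mm, with a uniform wall and base thickness of 21 mm. The base is a full 236×320 slab on the floor; four walls sit on top of the base. The front and back walls (the −y and +y sides) span the full width; the two side walls fit between them.

The open box is on top of the stool.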